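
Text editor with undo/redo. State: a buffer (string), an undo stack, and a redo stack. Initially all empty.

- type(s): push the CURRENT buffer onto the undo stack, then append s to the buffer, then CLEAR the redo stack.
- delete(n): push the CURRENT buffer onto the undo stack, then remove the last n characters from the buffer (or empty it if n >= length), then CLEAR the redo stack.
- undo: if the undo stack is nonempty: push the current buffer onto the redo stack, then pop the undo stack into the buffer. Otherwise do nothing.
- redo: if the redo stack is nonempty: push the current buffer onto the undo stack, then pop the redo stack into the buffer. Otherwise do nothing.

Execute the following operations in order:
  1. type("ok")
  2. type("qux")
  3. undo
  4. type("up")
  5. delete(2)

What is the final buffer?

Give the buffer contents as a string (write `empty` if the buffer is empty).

After op 1 (type): buf='ok' undo_depth=1 redo_depth=0
After op 2 (type): buf='okqux' undo_depth=2 redo_depth=0
After op 3 (undo): buf='ok' undo_depth=1 redo_depth=1
After op 4 (type): buf='okup' undo_depth=2 redo_depth=0
After op 5 (delete): buf='ok' undo_depth=3 redo_depth=0

Answer: ok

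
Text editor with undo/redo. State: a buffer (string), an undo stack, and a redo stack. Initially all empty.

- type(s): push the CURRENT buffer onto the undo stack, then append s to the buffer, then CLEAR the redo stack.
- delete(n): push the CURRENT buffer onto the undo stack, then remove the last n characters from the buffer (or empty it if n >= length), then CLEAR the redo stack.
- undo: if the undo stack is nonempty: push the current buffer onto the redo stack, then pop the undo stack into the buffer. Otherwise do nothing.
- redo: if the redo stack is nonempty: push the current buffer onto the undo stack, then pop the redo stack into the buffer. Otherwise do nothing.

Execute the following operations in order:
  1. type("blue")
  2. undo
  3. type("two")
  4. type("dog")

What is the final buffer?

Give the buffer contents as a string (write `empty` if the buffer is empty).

Answer: twodog

Derivation:
After op 1 (type): buf='blue' undo_depth=1 redo_depth=0
After op 2 (undo): buf='(empty)' undo_depth=0 redo_depth=1
After op 3 (type): buf='two' undo_depth=1 redo_depth=0
After op 4 (type): buf='twodog' undo_depth=2 redo_depth=0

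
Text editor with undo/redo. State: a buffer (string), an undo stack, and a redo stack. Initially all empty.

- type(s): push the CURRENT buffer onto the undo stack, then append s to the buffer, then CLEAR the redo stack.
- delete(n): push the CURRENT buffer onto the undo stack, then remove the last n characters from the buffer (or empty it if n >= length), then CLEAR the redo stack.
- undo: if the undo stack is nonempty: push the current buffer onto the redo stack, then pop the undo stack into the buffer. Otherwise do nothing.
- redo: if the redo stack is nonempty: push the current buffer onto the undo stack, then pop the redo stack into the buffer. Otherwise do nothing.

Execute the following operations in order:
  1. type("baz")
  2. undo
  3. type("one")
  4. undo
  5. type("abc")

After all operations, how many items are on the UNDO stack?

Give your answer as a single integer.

Answer: 1

Derivation:
After op 1 (type): buf='baz' undo_depth=1 redo_depth=0
After op 2 (undo): buf='(empty)' undo_depth=0 redo_depth=1
After op 3 (type): buf='one' undo_depth=1 redo_depth=0
After op 4 (undo): buf='(empty)' undo_depth=0 redo_depth=1
After op 5 (type): buf='abc' undo_depth=1 redo_depth=0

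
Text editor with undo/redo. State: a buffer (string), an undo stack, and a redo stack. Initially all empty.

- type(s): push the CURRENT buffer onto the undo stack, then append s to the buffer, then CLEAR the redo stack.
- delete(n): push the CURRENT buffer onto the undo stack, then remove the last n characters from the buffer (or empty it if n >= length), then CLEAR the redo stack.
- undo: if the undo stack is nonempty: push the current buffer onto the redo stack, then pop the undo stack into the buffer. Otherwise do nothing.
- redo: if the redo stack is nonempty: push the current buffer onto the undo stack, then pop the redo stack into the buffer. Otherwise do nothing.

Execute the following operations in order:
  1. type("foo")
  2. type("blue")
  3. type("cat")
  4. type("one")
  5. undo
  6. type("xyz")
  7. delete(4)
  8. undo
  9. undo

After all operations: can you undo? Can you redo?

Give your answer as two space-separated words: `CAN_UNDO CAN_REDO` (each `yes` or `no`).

After op 1 (type): buf='foo' undo_depth=1 redo_depth=0
After op 2 (type): buf='fooblue' undo_depth=2 redo_depth=0
After op 3 (type): buf='foobluecat' undo_depth=3 redo_depth=0
After op 4 (type): buf='foobluecatone' undo_depth=4 redo_depth=0
After op 5 (undo): buf='foobluecat' undo_depth=3 redo_depth=1
After op 6 (type): buf='foobluecatxyz' undo_depth=4 redo_depth=0
After op 7 (delete): buf='fooblueca' undo_depth=5 redo_depth=0
After op 8 (undo): buf='foobluecatxyz' undo_depth=4 redo_depth=1
After op 9 (undo): buf='foobluecat' undo_depth=3 redo_depth=2

Answer: yes yes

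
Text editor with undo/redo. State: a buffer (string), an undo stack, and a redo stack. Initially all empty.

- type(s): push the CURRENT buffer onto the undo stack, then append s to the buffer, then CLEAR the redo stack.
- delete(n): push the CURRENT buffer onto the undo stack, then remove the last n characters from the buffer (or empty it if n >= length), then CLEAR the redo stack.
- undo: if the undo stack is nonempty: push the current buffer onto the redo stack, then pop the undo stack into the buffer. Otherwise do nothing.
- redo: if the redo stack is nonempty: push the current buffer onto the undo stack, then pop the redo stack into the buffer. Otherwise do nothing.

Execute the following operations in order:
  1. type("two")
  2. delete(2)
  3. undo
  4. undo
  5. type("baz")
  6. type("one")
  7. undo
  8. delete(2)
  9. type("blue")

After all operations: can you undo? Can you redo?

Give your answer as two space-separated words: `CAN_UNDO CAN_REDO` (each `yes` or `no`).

After op 1 (type): buf='two' undo_depth=1 redo_depth=0
After op 2 (delete): buf='t' undo_depth=2 redo_depth=0
After op 3 (undo): buf='two' undo_depth=1 redo_depth=1
After op 4 (undo): buf='(empty)' undo_depth=0 redo_depth=2
After op 5 (type): buf='baz' undo_depth=1 redo_depth=0
After op 6 (type): buf='bazone' undo_depth=2 redo_depth=0
After op 7 (undo): buf='baz' undo_depth=1 redo_depth=1
After op 8 (delete): buf='b' undo_depth=2 redo_depth=0
After op 9 (type): buf='bblue' undo_depth=3 redo_depth=0

Answer: yes no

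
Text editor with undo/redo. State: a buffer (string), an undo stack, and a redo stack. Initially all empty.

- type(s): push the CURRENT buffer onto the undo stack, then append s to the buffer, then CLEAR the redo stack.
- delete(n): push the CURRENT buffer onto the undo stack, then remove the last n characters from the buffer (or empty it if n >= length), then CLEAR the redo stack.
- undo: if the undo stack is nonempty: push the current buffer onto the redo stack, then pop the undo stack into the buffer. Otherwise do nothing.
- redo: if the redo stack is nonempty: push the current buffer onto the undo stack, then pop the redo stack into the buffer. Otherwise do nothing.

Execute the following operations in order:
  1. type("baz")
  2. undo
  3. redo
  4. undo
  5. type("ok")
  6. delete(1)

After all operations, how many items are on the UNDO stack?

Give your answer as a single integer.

Answer: 2

Derivation:
After op 1 (type): buf='baz' undo_depth=1 redo_depth=0
After op 2 (undo): buf='(empty)' undo_depth=0 redo_depth=1
After op 3 (redo): buf='baz' undo_depth=1 redo_depth=0
After op 4 (undo): buf='(empty)' undo_depth=0 redo_depth=1
After op 5 (type): buf='ok' undo_depth=1 redo_depth=0
After op 6 (delete): buf='o' undo_depth=2 redo_depth=0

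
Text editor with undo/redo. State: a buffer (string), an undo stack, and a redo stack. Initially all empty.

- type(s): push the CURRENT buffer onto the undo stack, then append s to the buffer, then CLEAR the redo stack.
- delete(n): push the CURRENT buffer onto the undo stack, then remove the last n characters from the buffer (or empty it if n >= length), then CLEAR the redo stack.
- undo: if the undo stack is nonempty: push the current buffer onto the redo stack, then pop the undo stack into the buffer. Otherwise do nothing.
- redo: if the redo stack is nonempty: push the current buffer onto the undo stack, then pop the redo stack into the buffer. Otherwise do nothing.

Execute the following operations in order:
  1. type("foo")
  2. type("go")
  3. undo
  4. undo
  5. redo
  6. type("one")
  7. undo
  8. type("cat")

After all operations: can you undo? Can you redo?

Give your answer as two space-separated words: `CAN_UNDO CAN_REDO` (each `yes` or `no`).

Answer: yes no

Derivation:
After op 1 (type): buf='foo' undo_depth=1 redo_depth=0
After op 2 (type): buf='foogo' undo_depth=2 redo_depth=0
After op 3 (undo): buf='foo' undo_depth=1 redo_depth=1
After op 4 (undo): buf='(empty)' undo_depth=0 redo_depth=2
After op 5 (redo): buf='foo' undo_depth=1 redo_depth=1
After op 6 (type): buf='fooone' undo_depth=2 redo_depth=0
After op 7 (undo): buf='foo' undo_depth=1 redo_depth=1
After op 8 (type): buf='foocat' undo_depth=2 redo_depth=0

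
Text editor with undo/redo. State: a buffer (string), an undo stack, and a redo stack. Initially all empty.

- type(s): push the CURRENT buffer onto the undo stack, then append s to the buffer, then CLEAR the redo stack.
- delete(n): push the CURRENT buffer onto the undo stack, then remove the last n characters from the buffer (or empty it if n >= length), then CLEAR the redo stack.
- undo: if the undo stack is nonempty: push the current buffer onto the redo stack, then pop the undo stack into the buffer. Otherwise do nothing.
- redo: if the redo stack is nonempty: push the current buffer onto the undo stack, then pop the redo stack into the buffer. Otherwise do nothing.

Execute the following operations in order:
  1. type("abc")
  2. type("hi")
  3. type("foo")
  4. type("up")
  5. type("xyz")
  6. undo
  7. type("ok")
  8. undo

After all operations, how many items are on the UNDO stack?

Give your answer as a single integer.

After op 1 (type): buf='abc' undo_depth=1 redo_depth=0
After op 2 (type): buf='abchi' undo_depth=2 redo_depth=0
After op 3 (type): buf='abchifoo' undo_depth=3 redo_depth=0
After op 4 (type): buf='abchifooup' undo_depth=4 redo_depth=0
After op 5 (type): buf='abchifooupxyz' undo_depth=5 redo_depth=0
After op 6 (undo): buf='abchifooup' undo_depth=4 redo_depth=1
After op 7 (type): buf='abchifooupok' undo_depth=5 redo_depth=0
After op 8 (undo): buf='abchifooup' undo_depth=4 redo_depth=1

Answer: 4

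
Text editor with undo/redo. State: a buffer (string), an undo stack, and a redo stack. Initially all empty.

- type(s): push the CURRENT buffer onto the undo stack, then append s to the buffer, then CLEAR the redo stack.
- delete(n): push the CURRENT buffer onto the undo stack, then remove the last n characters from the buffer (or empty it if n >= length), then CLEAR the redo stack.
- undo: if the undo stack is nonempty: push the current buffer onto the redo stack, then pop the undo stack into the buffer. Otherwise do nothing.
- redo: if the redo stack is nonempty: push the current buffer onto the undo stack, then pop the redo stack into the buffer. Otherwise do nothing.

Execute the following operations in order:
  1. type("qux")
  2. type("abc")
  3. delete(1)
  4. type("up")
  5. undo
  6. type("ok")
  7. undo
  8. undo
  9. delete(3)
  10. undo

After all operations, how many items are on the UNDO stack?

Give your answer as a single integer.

After op 1 (type): buf='qux' undo_depth=1 redo_depth=0
After op 2 (type): buf='quxabc' undo_depth=2 redo_depth=0
After op 3 (delete): buf='quxab' undo_depth=3 redo_depth=0
After op 4 (type): buf='quxabup' undo_depth=4 redo_depth=0
After op 5 (undo): buf='quxab' undo_depth=3 redo_depth=1
After op 6 (type): buf='quxabok' undo_depth=4 redo_depth=0
After op 7 (undo): buf='quxab' undo_depth=3 redo_depth=1
After op 8 (undo): buf='quxabc' undo_depth=2 redo_depth=2
After op 9 (delete): buf='qux' undo_depth=3 redo_depth=0
After op 10 (undo): buf='quxabc' undo_depth=2 redo_depth=1

Answer: 2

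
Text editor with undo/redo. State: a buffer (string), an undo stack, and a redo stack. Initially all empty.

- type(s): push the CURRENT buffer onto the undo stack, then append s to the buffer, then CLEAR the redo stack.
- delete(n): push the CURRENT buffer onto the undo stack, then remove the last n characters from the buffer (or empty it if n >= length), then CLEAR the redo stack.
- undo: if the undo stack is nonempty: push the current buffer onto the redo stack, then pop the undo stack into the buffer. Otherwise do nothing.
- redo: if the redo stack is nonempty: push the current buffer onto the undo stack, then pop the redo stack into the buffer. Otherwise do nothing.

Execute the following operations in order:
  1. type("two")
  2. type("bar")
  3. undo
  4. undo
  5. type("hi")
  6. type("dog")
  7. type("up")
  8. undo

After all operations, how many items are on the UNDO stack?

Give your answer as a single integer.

After op 1 (type): buf='two' undo_depth=1 redo_depth=0
After op 2 (type): buf='twobar' undo_depth=2 redo_depth=0
After op 3 (undo): buf='two' undo_depth=1 redo_depth=1
After op 4 (undo): buf='(empty)' undo_depth=0 redo_depth=2
After op 5 (type): buf='hi' undo_depth=1 redo_depth=0
After op 6 (type): buf='hidog' undo_depth=2 redo_depth=0
After op 7 (type): buf='hidogup' undo_depth=3 redo_depth=0
After op 8 (undo): buf='hidog' undo_depth=2 redo_depth=1

Answer: 2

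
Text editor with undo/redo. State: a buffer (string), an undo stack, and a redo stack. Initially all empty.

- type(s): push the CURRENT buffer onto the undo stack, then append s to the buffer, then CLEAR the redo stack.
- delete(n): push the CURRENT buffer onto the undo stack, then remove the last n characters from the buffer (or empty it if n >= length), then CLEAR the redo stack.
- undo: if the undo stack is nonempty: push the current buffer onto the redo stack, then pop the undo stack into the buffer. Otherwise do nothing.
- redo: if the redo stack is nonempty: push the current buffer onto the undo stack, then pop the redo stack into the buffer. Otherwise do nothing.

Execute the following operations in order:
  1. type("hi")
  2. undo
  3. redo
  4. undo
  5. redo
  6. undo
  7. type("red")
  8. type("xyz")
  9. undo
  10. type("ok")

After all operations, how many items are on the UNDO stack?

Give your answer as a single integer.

Answer: 2

Derivation:
After op 1 (type): buf='hi' undo_depth=1 redo_depth=0
After op 2 (undo): buf='(empty)' undo_depth=0 redo_depth=1
After op 3 (redo): buf='hi' undo_depth=1 redo_depth=0
After op 4 (undo): buf='(empty)' undo_depth=0 redo_depth=1
After op 5 (redo): buf='hi' undo_depth=1 redo_depth=0
After op 6 (undo): buf='(empty)' undo_depth=0 redo_depth=1
After op 7 (type): buf='red' undo_depth=1 redo_depth=0
After op 8 (type): buf='redxyz' undo_depth=2 redo_depth=0
After op 9 (undo): buf='red' undo_depth=1 redo_depth=1
After op 10 (type): buf='redok' undo_depth=2 redo_depth=0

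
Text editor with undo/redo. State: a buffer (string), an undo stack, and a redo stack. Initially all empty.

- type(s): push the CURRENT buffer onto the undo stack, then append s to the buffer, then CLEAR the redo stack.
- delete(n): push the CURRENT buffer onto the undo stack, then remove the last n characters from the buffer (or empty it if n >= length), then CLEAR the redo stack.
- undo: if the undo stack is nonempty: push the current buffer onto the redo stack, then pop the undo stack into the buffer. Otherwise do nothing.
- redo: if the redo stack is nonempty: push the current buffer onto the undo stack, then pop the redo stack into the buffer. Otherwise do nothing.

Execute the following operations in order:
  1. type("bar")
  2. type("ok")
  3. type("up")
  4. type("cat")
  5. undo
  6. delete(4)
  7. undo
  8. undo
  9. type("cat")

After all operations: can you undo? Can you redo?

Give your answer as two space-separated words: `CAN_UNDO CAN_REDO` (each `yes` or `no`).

After op 1 (type): buf='bar' undo_depth=1 redo_depth=0
After op 2 (type): buf='barok' undo_depth=2 redo_depth=0
After op 3 (type): buf='barokup' undo_depth=3 redo_depth=0
After op 4 (type): buf='barokupcat' undo_depth=4 redo_depth=0
After op 5 (undo): buf='barokup' undo_depth=3 redo_depth=1
After op 6 (delete): buf='bar' undo_depth=4 redo_depth=0
After op 7 (undo): buf='barokup' undo_depth=3 redo_depth=1
After op 8 (undo): buf='barok' undo_depth=2 redo_depth=2
After op 9 (type): buf='barokcat' undo_depth=3 redo_depth=0

Answer: yes no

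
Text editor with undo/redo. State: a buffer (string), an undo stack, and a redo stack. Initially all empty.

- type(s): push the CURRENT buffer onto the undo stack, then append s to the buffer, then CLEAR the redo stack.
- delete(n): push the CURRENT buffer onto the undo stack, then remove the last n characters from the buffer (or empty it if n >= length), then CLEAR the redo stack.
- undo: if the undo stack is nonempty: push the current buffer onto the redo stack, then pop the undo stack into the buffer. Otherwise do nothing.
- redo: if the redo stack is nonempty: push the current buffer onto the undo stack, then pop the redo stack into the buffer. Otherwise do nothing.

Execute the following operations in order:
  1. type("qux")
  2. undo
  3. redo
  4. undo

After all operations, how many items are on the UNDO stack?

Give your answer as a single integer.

After op 1 (type): buf='qux' undo_depth=1 redo_depth=0
After op 2 (undo): buf='(empty)' undo_depth=0 redo_depth=1
After op 3 (redo): buf='qux' undo_depth=1 redo_depth=0
After op 4 (undo): buf='(empty)' undo_depth=0 redo_depth=1

Answer: 0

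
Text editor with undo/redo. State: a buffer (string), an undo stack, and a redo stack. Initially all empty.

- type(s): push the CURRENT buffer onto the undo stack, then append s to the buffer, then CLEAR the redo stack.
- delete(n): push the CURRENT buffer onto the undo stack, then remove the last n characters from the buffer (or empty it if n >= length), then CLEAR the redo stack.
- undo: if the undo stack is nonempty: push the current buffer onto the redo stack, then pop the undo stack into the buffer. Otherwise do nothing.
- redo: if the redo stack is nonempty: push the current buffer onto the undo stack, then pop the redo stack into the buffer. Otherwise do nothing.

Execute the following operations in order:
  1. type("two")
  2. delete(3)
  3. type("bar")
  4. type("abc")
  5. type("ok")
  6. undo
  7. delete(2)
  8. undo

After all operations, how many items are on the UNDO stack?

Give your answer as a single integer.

Answer: 4

Derivation:
After op 1 (type): buf='two' undo_depth=1 redo_depth=0
After op 2 (delete): buf='(empty)' undo_depth=2 redo_depth=0
After op 3 (type): buf='bar' undo_depth=3 redo_depth=0
After op 4 (type): buf='barabc' undo_depth=4 redo_depth=0
After op 5 (type): buf='barabcok' undo_depth=5 redo_depth=0
After op 6 (undo): buf='barabc' undo_depth=4 redo_depth=1
After op 7 (delete): buf='bara' undo_depth=5 redo_depth=0
After op 8 (undo): buf='barabc' undo_depth=4 redo_depth=1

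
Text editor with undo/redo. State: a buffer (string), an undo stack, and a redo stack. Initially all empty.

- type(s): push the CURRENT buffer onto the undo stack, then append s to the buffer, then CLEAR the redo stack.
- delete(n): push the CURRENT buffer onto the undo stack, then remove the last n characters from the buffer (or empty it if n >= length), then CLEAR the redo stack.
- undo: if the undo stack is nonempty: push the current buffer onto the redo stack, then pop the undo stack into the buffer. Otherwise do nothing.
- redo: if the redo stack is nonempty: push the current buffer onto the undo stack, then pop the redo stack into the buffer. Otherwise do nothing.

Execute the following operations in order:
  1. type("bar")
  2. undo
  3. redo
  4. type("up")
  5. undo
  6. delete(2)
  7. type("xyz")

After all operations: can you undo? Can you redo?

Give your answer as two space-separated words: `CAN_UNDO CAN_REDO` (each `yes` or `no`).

After op 1 (type): buf='bar' undo_depth=1 redo_depth=0
After op 2 (undo): buf='(empty)' undo_depth=0 redo_depth=1
After op 3 (redo): buf='bar' undo_depth=1 redo_depth=0
After op 4 (type): buf='barup' undo_depth=2 redo_depth=0
After op 5 (undo): buf='bar' undo_depth=1 redo_depth=1
After op 6 (delete): buf='b' undo_depth=2 redo_depth=0
After op 7 (type): buf='bxyz' undo_depth=3 redo_depth=0

Answer: yes no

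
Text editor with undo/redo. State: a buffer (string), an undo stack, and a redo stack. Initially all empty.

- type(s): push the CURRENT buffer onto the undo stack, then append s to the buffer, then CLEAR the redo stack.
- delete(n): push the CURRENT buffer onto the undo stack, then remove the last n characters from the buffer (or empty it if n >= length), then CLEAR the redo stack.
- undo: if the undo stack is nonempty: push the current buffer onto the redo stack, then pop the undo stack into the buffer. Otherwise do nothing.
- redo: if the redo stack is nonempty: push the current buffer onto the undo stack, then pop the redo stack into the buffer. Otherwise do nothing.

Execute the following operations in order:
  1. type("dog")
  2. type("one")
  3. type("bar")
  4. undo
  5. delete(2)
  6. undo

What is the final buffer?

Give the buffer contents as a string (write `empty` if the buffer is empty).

Answer: dogone

Derivation:
After op 1 (type): buf='dog' undo_depth=1 redo_depth=0
After op 2 (type): buf='dogone' undo_depth=2 redo_depth=0
After op 3 (type): buf='dogonebar' undo_depth=3 redo_depth=0
After op 4 (undo): buf='dogone' undo_depth=2 redo_depth=1
After op 5 (delete): buf='dogo' undo_depth=3 redo_depth=0
After op 6 (undo): buf='dogone' undo_depth=2 redo_depth=1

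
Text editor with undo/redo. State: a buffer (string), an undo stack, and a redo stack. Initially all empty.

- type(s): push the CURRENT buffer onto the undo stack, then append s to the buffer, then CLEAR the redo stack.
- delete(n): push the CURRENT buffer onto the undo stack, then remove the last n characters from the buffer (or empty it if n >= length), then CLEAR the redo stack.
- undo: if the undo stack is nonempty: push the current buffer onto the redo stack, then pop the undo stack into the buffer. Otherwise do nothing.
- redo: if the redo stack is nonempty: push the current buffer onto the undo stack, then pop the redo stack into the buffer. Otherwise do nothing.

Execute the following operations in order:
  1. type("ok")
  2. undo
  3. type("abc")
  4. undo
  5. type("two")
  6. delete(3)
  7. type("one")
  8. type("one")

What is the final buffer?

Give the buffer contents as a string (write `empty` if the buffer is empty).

Answer: oneone

Derivation:
After op 1 (type): buf='ok' undo_depth=1 redo_depth=0
After op 2 (undo): buf='(empty)' undo_depth=0 redo_depth=1
After op 3 (type): buf='abc' undo_depth=1 redo_depth=0
After op 4 (undo): buf='(empty)' undo_depth=0 redo_depth=1
After op 5 (type): buf='two' undo_depth=1 redo_depth=0
After op 6 (delete): buf='(empty)' undo_depth=2 redo_depth=0
After op 7 (type): buf='one' undo_depth=3 redo_depth=0
After op 8 (type): buf='oneone' undo_depth=4 redo_depth=0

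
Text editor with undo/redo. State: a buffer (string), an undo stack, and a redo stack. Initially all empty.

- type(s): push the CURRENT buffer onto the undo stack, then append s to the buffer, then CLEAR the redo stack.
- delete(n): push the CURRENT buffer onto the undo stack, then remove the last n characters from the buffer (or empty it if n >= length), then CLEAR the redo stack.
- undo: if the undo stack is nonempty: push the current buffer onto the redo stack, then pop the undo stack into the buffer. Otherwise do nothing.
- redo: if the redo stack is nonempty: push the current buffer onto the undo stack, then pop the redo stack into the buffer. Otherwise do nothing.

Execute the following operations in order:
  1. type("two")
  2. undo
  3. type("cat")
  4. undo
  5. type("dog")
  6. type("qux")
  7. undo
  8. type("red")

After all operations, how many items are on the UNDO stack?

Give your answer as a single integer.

After op 1 (type): buf='two' undo_depth=1 redo_depth=0
After op 2 (undo): buf='(empty)' undo_depth=0 redo_depth=1
After op 3 (type): buf='cat' undo_depth=1 redo_depth=0
After op 4 (undo): buf='(empty)' undo_depth=0 redo_depth=1
After op 5 (type): buf='dog' undo_depth=1 redo_depth=0
After op 6 (type): buf='dogqux' undo_depth=2 redo_depth=0
After op 7 (undo): buf='dog' undo_depth=1 redo_depth=1
After op 8 (type): buf='dogred' undo_depth=2 redo_depth=0

Answer: 2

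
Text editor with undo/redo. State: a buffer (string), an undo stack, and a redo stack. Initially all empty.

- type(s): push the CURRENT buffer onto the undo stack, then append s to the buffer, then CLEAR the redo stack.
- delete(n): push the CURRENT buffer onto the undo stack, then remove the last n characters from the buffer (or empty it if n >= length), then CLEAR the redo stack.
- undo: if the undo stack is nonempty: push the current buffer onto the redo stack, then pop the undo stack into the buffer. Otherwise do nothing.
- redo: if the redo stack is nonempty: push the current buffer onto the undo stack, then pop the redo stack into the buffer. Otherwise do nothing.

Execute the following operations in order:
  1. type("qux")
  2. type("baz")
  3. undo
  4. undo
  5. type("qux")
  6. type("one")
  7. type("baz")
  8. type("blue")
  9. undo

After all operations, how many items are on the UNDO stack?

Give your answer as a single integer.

Answer: 3

Derivation:
After op 1 (type): buf='qux' undo_depth=1 redo_depth=0
After op 2 (type): buf='quxbaz' undo_depth=2 redo_depth=0
After op 3 (undo): buf='qux' undo_depth=1 redo_depth=1
After op 4 (undo): buf='(empty)' undo_depth=0 redo_depth=2
After op 5 (type): buf='qux' undo_depth=1 redo_depth=0
After op 6 (type): buf='quxone' undo_depth=2 redo_depth=0
After op 7 (type): buf='quxonebaz' undo_depth=3 redo_depth=0
After op 8 (type): buf='quxonebazblue' undo_depth=4 redo_depth=0
After op 9 (undo): buf='quxonebaz' undo_depth=3 redo_depth=1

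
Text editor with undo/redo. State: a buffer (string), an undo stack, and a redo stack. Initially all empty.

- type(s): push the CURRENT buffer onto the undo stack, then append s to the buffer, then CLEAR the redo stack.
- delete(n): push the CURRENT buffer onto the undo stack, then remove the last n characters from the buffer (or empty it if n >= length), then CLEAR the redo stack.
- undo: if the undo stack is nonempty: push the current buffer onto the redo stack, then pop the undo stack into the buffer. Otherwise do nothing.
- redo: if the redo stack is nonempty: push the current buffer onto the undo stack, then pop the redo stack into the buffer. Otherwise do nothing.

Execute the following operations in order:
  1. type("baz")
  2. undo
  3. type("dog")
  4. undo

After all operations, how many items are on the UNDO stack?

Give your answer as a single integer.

Answer: 0

Derivation:
After op 1 (type): buf='baz' undo_depth=1 redo_depth=0
After op 2 (undo): buf='(empty)' undo_depth=0 redo_depth=1
After op 3 (type): buf='dog' undo_depth=1 redo_depth=0
After op 4 (undo): buf='(empty)' undo_depth=0 redo_depth=1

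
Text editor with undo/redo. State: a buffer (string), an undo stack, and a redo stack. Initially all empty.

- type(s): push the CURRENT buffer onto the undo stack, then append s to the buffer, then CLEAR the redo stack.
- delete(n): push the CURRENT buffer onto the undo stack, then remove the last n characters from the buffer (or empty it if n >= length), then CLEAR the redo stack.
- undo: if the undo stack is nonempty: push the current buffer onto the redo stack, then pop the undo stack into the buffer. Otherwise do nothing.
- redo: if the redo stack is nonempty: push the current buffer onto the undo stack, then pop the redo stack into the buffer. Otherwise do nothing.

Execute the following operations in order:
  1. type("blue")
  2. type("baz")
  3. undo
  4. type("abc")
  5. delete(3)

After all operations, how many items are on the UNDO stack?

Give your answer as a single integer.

After op 1 (type): buf='blue' undo_depth=1 redo_depth=0
After op 2 (type): buf='bluebaz' undo_depth=2 redo_depth=0
After op 3 (undo): buf='blue' undo_depth=1 redo_depth=1
After op 4 (type): buf='blueabc' undo_depth=2 redo_depth=0
After op 5 (delete): buf='blue' undo_depth=3 redo_depth=0

Answer: 3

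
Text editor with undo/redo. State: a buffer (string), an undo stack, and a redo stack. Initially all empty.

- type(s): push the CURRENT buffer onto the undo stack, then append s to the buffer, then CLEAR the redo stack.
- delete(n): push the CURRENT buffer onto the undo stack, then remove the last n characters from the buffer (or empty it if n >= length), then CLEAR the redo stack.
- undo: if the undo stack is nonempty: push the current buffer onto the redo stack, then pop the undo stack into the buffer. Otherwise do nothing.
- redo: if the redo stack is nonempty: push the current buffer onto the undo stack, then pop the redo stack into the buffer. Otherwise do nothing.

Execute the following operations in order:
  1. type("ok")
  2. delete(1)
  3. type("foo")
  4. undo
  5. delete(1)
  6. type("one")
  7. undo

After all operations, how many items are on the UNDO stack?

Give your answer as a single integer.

After op 1 (type): buf='ok' undo_depth=1 redo_depth=0
After op 2 (delete): buf='o' undo_depth=2 redo_depth=0
After op 3 (type): buf='ofoo' undo_depth=3 redo_depth=0
After op 4 (undo): buf='o' undo_depth=2 redo_depth=1
After op 5 (delete): buf='(empty)' undo_depth=3 redo_depth=0
After op 6 (type): buf='one' undo_depth=4 redo_depth=0
After op 7 (undo): buf='(empty)' undo_depth=3 redo_depth=1

Answer: 3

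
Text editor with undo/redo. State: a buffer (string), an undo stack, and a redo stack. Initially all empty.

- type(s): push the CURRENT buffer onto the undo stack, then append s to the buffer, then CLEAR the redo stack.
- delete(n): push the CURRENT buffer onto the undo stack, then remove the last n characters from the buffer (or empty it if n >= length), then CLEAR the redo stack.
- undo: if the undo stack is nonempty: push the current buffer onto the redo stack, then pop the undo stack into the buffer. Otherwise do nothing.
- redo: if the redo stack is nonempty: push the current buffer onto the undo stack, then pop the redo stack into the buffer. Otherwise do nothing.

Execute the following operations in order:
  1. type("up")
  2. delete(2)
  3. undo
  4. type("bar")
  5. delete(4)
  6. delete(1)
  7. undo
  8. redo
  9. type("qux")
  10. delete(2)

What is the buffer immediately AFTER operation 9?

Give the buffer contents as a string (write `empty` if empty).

Answer: qux

Derivation:
After op 1 (type): buf='up' undo_depth=1 redo_depth=0
After op 2 (delete): buf='(empty)' undo_depth=2 redo_depth=0
After op 3 (undo): buf='up' undo_depth=1 redo_depth=1
After op 4 (type): buf='upbar' undo_depth=2 redo_depth=0
After op 5 (delete): buf='u' undo_depth=3 redo_depth=0
After op 6 (delete): buf='(empty)' undo_depth=4 redo_depth=0
After op 7 (undo): buf='u' undo_depth=3 redo_depth=1
After op 8 (redo): buf='(empty)' undo_depth=4 redo_depth=0
After op 9 (type): buf='qux' undo_depth=5 redo_depth=0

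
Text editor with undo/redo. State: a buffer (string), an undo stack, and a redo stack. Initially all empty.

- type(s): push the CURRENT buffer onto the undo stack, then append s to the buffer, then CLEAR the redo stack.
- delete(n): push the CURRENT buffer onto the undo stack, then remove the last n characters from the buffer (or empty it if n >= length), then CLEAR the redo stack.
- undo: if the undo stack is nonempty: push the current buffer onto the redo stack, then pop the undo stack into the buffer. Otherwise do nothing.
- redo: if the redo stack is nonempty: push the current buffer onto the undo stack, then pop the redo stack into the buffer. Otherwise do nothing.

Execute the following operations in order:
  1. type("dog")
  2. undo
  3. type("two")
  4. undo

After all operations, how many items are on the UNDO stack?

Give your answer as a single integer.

Answer: 0

Derivation:
After op 1 (type): buf='dog' undo_depth=1 redo_depth=0
After op 2 (undo): buf='(empty)' undo_depth=0 redo_depth=1
After op 3 (type): buf='two' undo_depth=1 redo_depth=0
After op 4 (undo): buf='(empty)' undo_depth=0 redo_depth=1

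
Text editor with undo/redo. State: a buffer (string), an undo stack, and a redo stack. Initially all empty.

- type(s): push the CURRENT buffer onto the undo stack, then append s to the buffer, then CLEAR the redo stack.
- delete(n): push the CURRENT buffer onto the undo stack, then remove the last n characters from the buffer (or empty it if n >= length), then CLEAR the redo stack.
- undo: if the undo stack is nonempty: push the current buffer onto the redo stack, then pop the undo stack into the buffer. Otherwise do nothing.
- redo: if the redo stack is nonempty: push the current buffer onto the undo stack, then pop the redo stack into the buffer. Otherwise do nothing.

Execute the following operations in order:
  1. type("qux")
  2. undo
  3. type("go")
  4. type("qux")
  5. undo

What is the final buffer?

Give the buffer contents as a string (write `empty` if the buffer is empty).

Answer: go

Derivation:
After op 1 (type): buf='qux' undo_depth=1 redo_depth=0
After op 2 (undo): buf='(empty)' undo_depth=0 redo_depth=1
After op 3 (type): buf='go' undo_depth=1 redo_depth=0
After op 4 (type): buf='goqux' undo_depth=2 redo_depth=0
After op 5 (undo): buf='go' undo_depth=1 redo_depth=1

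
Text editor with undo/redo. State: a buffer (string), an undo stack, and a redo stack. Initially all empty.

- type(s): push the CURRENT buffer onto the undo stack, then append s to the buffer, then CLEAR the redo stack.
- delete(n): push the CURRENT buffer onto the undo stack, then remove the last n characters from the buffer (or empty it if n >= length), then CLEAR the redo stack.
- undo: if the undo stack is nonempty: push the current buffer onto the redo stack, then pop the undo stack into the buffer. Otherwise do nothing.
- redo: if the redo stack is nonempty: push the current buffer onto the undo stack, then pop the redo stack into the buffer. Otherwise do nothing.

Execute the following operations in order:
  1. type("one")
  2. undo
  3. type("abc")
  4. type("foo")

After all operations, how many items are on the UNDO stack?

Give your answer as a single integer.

Answer: 2

Derivation:
After op 1 (type): buf='one' undo_depth=1 redo_depth=0
After op 2 (undo): buf='(empty)' undo_depth=0 redo_depth=1
After op 3 (type): buf='abc' undo_depth=1 redo_depth=0
After op 4 (type): buf='abcfoo' undo_depth=2 redo_depth=0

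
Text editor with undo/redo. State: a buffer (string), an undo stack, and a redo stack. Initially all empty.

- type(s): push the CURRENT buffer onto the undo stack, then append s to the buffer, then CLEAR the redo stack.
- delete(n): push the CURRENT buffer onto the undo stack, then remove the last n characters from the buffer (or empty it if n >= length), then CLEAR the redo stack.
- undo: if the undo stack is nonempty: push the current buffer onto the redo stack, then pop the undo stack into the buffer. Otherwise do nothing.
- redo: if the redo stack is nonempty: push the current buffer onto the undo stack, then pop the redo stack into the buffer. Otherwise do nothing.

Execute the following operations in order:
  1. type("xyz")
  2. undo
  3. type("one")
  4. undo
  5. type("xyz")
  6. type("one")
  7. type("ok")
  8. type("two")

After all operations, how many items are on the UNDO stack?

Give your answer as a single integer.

Answer: 4

Derivation:
After op 1 (type): buf='xyz' undo_depth=1 redo_depth=0
After op 2 (undo): buf='(empty)' undo_depth=0 redo_depth=1
After op 3 (type): buf='one' undo_depth=1 redo_depth=0
After op 4 (undo): buf='(empty)' undo_depth=0 redo_depth=1
After op 5 (type): buf='xyz' undo_depth=1 redo_depth=0
After op 6 (type): buf='xyzone' undo_depth=2 redo_depth=0
After op 7 (type): buf='xyzoneok' undo_depth=3 redo_depth=0
After op 8 (type): buf='xyzoneoktwo' undo_depth=4 redo_depth=0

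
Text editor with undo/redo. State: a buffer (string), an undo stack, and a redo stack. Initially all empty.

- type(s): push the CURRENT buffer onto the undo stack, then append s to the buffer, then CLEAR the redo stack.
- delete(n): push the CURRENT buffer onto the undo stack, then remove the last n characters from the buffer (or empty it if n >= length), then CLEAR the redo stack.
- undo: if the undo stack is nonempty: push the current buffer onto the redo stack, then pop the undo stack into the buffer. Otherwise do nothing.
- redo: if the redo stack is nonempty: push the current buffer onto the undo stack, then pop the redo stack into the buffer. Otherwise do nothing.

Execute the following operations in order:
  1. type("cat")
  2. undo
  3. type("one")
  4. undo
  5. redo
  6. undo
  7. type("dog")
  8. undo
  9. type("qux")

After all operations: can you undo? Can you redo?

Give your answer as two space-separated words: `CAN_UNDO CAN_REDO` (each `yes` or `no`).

After op 1 (type): buf='cat' undo_depth=1 redo_depth=0
After op 2 (undo): buf='(empty)' undo_depth=0 redo_depth=1
After op 3 (type): buf='one' undo_depth=1 redo_depth=0
After op 4 (undo): buf='(empty)' undo_depth=0 redo_depth=1
After op 5 (redo): buf='one' undo_depth=1 redo_depth=0
After op 6 (undo): buf='(empty)' undo_depth=0 redo_depth=1
After op 7 (type): buf='dog' undo_depth=1 redo_depth=0
After op 8 (undo): buf='(empty)' undo_depth=0 redo_depth=1
After op 9 (type): buf='qux' undo_depth=1 redo_depth=0

Answer: yes no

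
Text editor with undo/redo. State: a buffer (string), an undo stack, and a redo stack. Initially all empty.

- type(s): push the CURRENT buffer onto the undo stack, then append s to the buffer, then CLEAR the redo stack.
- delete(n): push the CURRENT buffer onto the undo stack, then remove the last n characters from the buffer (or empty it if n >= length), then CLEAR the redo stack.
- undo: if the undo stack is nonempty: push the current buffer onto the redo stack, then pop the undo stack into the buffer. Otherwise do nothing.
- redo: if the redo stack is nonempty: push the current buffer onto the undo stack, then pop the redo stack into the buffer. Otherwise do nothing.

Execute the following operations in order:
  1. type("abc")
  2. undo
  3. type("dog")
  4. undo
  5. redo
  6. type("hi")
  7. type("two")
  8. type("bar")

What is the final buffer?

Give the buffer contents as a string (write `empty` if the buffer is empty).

After op 1 (type): buf='abc' undo_depth=1 redo_depth=0
After op 2 (undo): buf='(empty)' undo_depth=0 redo_depth=1
After op 3 (type): buf='dog' undo_depth=1 redo_depth=0
After op 4 (undo): buf='(empty)' undo_depth=0 redo_depth=1
After op 5 (redo): buf='dog' undo_depth=1 redo_depth=0
After op 6 (type): buf='doghi' undo_depth=2 redo_depth=0
After op 7 (type): buf='doghitwo' undo_depth=3 redo_depth=0
After op 8 (type): buf='doghitwobar' undo_depth=4 redo_depth=0

Answer: doghitwobar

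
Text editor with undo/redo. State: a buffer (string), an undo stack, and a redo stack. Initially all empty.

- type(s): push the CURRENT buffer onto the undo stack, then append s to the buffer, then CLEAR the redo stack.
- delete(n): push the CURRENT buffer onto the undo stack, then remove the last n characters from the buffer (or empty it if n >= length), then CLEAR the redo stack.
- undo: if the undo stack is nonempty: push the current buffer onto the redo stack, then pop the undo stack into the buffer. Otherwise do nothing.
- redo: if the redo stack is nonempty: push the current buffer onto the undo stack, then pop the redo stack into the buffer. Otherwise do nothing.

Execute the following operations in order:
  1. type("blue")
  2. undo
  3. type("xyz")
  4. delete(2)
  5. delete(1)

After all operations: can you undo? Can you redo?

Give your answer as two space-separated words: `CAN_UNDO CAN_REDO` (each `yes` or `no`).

After op 1 (type): buf='blue' undo_depth=1 redo_depth=0
After op 2 (undo): buf='(empty)' undo_depth=0 redo_depth=1
After op 3 (type): buf='xyz' undo_depth=1 redo_depth=0
After op 4 (delete): buf='x' undo_depth=2 redo_depth=0
After op 5 (delete): buf='(empty)' undo_depth=3 redo_depth=0

Answer: yes no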